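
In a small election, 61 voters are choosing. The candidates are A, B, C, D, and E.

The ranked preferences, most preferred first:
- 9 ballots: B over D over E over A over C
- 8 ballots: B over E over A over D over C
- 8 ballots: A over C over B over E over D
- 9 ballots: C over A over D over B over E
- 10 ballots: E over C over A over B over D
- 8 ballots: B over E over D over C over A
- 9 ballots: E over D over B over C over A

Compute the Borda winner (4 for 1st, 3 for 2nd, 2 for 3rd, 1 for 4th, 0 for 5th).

B

A: 9×1 + 8×2 + 8×4 + 9×3 + 10×2 + 8×0 + 9×0 = 104
B: 9×4 + 8×4 + 8×2 + 9×1 + 10×1 + 8×4 + 9×2 = 153
C: 9×0 + 8×0 + 8×3 + 9×4 + 10×3 + 8×1 + 9×1 = 107
D: 9×3 + 8×1 + 8×0 + 9×2 + 10×0 + 8×2 + 9×3 = 96
E: 9×2 + 8×3 + 8×1 + 9×0 + 10×4 + 8×3 + 9×4 = 150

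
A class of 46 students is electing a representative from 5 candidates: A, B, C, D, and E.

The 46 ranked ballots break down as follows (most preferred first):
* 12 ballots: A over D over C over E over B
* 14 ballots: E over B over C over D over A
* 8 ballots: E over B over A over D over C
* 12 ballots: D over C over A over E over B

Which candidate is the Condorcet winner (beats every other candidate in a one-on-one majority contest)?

D

D vs A: 26–20
D vs B: 24–22
D vs C: 32–14
D vs E: 24–22
D beats every other candidate.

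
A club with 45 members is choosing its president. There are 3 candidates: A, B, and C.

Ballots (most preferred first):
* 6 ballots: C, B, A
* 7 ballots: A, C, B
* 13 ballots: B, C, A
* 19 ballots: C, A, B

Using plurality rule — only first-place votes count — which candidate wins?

First-place votes: A 7, B 13, C 25.

C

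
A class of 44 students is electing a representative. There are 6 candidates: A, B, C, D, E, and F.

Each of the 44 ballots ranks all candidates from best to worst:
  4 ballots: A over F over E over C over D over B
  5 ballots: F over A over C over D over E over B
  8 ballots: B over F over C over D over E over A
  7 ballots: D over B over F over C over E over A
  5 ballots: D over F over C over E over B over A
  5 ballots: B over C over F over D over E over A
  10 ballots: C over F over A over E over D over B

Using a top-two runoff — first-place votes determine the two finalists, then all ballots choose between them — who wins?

Round 1 first-place votes: A 4, B 13, C 10, D 12, E 0, F 5. B and D advance.
Runoff: B is ranked above D on 13 ballots, D above B on 31.

D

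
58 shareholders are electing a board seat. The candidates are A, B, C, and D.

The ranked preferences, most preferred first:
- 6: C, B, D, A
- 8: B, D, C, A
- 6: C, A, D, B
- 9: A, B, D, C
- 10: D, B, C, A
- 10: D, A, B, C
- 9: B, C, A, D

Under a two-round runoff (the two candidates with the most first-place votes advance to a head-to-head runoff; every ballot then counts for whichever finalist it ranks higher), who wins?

Round 1 first-place votes: A 9, B 17, C 12, D 20. D and B advance.
Runoff: D is ranked above B on 26 ballots, B above D on 32.

B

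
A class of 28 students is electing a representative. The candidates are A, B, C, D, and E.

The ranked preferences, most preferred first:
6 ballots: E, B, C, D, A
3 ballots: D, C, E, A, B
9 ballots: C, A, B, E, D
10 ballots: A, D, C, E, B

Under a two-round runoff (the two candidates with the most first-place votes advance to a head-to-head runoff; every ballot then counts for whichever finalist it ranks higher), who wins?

C

Round 1 first-place votes: A 10, B 0, C 9, D 3, E 6. A and C advance.
Runoff: A is ranked above C on 10 ballots, C above A on 18.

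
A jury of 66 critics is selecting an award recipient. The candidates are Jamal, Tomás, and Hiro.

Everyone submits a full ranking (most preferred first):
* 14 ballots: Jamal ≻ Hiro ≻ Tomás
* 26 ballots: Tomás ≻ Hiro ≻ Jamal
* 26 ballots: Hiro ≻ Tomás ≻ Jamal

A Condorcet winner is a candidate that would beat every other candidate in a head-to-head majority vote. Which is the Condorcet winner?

Hiro

Hiro vs Jamal: 52–14
Hiro vs Tomás: 40–26
Hiro beats every other candidate.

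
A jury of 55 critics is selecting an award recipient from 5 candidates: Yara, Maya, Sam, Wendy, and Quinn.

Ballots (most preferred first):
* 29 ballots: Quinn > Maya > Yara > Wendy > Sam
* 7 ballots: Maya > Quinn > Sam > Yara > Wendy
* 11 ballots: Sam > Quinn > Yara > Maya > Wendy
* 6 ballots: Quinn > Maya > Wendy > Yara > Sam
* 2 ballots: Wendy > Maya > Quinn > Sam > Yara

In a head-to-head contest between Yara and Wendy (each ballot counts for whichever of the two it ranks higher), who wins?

Yara

Yara is ranked above Wendy on 47 ballots; Wendy above Yara on 8.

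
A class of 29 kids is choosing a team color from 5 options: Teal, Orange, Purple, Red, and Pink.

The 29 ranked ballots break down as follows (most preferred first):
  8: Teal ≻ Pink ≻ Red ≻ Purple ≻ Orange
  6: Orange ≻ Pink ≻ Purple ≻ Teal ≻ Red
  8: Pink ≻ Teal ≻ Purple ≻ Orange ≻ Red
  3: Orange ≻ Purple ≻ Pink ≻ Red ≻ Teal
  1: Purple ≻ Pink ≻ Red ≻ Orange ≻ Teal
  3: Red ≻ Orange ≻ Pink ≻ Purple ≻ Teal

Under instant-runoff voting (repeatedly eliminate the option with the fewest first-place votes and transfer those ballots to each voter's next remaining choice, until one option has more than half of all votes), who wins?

Round 1: Teal 8, Orange 9, Purple 1, Red 3, Pink 8. Purple eliminated.
Round 2: Teal 8, Orange 9, Red 3, Pink 9. Red eliminated.
Round 3: Teal 8, Orange 12, Pink 9. Teal eliminated.
Round 4: Orange 12, Pink 17. Pink has a majority (≥15).

Pink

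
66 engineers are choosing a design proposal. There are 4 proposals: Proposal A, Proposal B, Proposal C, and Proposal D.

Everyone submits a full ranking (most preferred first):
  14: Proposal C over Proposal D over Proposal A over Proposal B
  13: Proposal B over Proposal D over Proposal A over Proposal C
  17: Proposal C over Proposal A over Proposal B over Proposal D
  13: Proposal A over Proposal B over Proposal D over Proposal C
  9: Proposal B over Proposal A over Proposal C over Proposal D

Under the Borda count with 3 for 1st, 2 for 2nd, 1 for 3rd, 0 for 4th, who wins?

Proposal A: 14×1 + 13×1 + 17×2 + 13×3 + 9×2 = 118
Proposal B: 14×0 + 13×3 + 17×1 + 13×2 + 9×3 = 109
Proposal C: 14×3 + 13×0 + 17×3 + 13×0 + 9×1 = 102
Proposal D: 14×2 + 13×2 + 17×0 + 13×1 + 9×0 = 67

Proposal A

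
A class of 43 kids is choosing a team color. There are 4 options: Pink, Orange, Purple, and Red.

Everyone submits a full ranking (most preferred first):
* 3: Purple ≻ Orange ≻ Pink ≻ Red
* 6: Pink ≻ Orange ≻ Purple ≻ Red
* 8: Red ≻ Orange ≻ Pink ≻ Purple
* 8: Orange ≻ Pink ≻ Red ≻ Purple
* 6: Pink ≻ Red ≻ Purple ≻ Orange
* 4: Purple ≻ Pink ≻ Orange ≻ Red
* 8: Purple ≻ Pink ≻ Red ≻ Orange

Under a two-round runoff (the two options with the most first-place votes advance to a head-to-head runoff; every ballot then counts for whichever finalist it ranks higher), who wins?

Pink

Round 1 first-place votes: Pink 12, Orange 8, Purple 15, Red 8. Purple and Pink advance.
Runoff: Purple is ranked above Pink on 15 ballots, Pink above Purple on 28.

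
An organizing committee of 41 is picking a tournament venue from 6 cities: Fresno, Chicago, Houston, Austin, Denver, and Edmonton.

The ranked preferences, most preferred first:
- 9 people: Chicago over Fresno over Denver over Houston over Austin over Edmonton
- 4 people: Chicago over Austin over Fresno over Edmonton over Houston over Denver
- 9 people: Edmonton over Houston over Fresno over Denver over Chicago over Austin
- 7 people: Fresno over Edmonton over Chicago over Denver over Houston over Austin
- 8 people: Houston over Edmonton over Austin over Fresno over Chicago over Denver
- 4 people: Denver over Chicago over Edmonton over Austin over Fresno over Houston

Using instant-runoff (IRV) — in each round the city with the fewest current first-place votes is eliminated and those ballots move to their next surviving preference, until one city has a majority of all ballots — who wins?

Round 1: Fresno 7, Chicago 13, Houston 8, Austin 0, Denver 4, Edmonton 9. Austin eliminated.
Round 2: Fresno 7, Chicago 13, Houston 8, Denver 4, Edmonton 9. Denver eliminated.
Round 3: Fresno 7, Chicago 17, Houston 8, Edmonton 9. Fresno eliminated.
Round 4: Chicago 17, Houston 8, Edmonton 16. Houston eliminated.
Round 5: Chicago 17, Edmonton 24. Edmonton has a majority (≥21).

Edmonton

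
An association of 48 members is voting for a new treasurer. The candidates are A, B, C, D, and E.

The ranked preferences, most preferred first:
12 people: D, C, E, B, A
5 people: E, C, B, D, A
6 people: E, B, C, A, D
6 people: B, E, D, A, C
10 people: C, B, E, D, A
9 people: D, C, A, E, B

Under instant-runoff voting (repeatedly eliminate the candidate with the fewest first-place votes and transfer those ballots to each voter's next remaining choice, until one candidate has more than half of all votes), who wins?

E

Round 1: A 0, B 6, C 10, D 21, E 11. A eliminated.
Round 2: B 6, C 10, D 21, E 11. B eliminated.
Round 3: C 10, D 21, E 17. C eliminated.
Round 4: D 21, E 27. E has a majority (≥25).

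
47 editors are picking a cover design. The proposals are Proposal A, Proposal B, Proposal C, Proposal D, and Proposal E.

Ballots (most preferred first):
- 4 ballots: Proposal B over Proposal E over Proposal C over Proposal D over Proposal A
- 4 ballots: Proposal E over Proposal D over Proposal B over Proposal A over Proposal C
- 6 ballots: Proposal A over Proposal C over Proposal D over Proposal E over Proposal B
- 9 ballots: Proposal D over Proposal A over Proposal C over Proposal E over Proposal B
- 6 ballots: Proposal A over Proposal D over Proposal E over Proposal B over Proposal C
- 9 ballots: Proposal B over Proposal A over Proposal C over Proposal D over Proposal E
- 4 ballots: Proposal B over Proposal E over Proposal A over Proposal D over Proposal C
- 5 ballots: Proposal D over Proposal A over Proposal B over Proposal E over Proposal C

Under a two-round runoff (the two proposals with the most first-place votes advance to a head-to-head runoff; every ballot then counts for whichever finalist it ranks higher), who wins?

Proposal D

Round 1 first-place votes: Proposal A 12, Proposal B 17, Proposal C 0, Proposal D 14, Proposal E 4. Proposal B and Proposal D advance.
Runoff: Proposal B is ranked above Proposal D on 17 ballots, Proposal D above Proposal B on 30.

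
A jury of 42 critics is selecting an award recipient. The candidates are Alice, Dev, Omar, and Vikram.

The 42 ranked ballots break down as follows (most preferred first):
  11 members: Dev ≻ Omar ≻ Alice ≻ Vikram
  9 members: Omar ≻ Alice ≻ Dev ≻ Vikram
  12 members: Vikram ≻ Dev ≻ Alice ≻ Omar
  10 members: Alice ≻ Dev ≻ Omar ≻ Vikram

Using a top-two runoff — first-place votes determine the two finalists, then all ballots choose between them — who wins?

Dev

Round 1 first-place votes: Alice 10, Dev 11, Omar 9, Vikram 12. Vikram and Dev advance.
Runoff: Vikram is ranked above Dev on 12 ballots, Dev above Vikram on 30.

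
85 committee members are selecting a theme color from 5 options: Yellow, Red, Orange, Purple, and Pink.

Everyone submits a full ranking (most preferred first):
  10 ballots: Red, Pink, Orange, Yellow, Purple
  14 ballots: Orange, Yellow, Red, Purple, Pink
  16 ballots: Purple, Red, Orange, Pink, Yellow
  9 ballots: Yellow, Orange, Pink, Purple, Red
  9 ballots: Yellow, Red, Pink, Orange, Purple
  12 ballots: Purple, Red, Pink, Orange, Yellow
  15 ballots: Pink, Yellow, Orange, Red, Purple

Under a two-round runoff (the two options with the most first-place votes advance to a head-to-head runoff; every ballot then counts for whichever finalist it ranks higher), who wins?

Round 1 first-place votes: Yellow 18, Red 10, Orange 14, Purple 28, Pink 15. Purple and Yellow advance.
Runoff: Purple is ranked above Yellow on 28 ballots, Yellow above Purple on 57.

Yellow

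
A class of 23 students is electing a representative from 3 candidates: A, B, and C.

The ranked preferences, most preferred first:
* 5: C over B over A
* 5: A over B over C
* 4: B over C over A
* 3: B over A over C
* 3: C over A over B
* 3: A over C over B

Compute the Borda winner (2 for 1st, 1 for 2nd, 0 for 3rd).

A: 5×0 + 5×2 + 4×0 + 3×1 + 3×1 + 3×2 = 22
B: 5×1 + 5×1 + 4×2 + 3×2 + 3×0 + 3×0 = 24
C: 5×2 + 5×0 + 4×1 + 3×0 + 3×2 + 3×1 = 23

B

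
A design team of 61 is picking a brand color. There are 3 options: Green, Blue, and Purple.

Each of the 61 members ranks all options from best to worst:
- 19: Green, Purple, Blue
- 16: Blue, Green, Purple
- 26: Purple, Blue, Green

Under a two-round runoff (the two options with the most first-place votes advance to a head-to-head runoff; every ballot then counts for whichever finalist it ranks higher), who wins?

Round 1 first-place votes: Green 19, Blue 16, Purple 26. Purple and Green advance.
Runoff: Purple is ranked above Green on 26 ballots, Green above Purple on 35.

Green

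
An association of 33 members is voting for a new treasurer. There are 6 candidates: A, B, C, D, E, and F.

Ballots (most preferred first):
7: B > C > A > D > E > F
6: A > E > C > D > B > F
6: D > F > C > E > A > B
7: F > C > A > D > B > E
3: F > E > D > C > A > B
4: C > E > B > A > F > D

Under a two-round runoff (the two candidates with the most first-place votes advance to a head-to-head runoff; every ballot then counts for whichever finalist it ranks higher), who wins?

Round 1 first-place votes: A 6, B 7, C 4, D 6, E 0, F 10. F and B advance.
Runoff: F is ranked above B on 16 ballots, B above F on 17.

B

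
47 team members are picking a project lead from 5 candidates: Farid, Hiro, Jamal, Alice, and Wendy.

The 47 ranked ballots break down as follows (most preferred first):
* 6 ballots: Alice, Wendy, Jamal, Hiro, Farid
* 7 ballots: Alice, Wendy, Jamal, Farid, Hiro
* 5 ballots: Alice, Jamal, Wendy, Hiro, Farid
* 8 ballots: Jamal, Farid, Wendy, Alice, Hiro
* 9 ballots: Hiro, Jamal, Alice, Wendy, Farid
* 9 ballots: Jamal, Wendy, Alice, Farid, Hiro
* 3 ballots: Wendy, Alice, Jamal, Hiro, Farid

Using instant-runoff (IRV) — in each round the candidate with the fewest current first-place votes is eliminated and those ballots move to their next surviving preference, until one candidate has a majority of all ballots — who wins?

Round 1: Farid 0, Hiro 9, Jamal 17, Alice 18, Wendy 3. Farid eliminated.
Round 2: Hiro 9, Jamal 17, Alice 18, Wendy 3. Wendy eliminated.
Round 3: Hiro 9, Jamal 17, Alice 21. Hiro eliminated.
Round 4: Jamal 26, Alice 21. Jamal has a majority (≥24).

Jamal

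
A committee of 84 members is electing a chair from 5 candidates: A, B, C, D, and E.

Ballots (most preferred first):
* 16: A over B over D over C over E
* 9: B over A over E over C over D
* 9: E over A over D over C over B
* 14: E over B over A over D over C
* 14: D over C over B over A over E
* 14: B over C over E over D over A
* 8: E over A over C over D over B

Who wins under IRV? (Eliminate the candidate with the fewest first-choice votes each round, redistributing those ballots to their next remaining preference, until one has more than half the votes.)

B

Round 1: A 16, B 23, C 0, D 14, E 31. C eliminated.
Round 2: A 16, B 23, D 14, E 31. D eliminated.
Round 3: A 16, B 37, E 31. A eliminated.
Round 4: B 53, E 31. B has a majority (≥43).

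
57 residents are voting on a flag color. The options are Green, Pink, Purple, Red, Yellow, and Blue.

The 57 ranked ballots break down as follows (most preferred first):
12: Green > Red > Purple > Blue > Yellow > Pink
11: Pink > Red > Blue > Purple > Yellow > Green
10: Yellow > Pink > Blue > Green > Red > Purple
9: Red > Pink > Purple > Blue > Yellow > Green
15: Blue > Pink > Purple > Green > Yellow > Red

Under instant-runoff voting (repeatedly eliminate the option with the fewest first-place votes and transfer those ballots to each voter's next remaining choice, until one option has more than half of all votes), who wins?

Round 1: Green 12, Pink 11, Purple 0, Red 9, Yellow 10, Blue 15. Purple eliminated.
Round 2: Green 12, Pink 11, Red 9, Yellow 10, Blue 15. Red eliminated.
Round 3: Green 12, Pink 20, Yellow 10, Blue 15. Yellow eliminated.
Round 4: Green 12, Pink 30, Blue 15. Pink has a majority (≥29).

Pink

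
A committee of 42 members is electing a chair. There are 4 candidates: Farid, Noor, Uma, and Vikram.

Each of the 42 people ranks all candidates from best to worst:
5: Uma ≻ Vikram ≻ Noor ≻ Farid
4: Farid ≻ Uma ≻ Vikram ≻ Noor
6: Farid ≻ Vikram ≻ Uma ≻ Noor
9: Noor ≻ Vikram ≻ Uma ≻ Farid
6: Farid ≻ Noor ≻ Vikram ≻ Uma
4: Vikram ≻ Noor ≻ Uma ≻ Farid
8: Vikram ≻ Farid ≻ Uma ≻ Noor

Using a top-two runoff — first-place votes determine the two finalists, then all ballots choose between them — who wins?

Round 1 first-place votes: Farid 16, Noor 9, Uma 5, Vikram 12. Farid and Vikram advance.
Runoff: Farid is ranked above Vikram on 16 ballots, Vikram above Farid on 26.

Vikram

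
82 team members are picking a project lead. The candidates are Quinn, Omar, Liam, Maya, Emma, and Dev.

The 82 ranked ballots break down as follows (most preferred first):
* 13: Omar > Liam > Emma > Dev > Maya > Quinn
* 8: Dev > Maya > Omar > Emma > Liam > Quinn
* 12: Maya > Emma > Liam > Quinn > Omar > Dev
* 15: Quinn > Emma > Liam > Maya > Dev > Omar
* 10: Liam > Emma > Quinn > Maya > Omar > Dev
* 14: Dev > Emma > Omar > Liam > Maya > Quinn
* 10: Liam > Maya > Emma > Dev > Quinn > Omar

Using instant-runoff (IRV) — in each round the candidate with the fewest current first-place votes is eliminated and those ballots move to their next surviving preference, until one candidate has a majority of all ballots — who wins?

Liam

Round 1: Quinn 15, Omar 13, Liam 20, Maya 12, Emma 0, Dev 22. Emma eliminated.
Round 2: Quinn 15, Omar 13, Liam 20, Maya 12, Dev 22. Maya eliminated.
Round 3: Quinn 15, Omar 13, Liam 32, Dev 22. Omar eliminated.
Round 4: Quinn 15, Liam 45, Dev 22. Liam has a majority (≥42).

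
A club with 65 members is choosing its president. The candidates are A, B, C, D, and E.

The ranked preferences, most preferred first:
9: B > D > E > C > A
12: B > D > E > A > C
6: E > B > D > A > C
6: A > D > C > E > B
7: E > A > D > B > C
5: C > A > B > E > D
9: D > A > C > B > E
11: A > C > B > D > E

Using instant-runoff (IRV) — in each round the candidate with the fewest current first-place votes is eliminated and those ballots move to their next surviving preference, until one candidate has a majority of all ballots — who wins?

A

Round 1: A 17, B 21, C 5, D 9, E 13. C eliminated.
Round 2: A 22, B 21, D 9, E 13. D eliminated.
Round 3: A 31, B 21, E 13. E eliminated.
Round 4: A 38, B 27. A has a majority (≥33).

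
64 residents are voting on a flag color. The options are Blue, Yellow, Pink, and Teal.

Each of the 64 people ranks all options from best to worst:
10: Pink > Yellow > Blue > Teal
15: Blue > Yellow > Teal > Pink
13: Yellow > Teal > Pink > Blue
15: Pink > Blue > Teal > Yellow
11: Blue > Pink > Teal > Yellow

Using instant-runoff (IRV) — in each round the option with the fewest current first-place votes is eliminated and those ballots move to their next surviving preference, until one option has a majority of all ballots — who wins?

Round 1: Blue 26, Yellow 13, Pink 25, Teal 0. Teal eliminated.
Round 2: Blue 26, Yellow 13, Pink 25. Yellow eliminated.
Round 3: Blue 26, Pink 38. Pink has a majority (≥33).

Pink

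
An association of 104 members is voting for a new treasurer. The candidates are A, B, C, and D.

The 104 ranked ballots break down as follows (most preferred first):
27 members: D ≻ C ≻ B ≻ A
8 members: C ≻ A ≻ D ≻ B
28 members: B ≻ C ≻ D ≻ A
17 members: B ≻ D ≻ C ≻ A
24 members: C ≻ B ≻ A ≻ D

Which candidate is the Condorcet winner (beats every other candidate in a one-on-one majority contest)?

C vs A: 104–0
C vs B: 59–45
C vs D: 60–44
C beats every other candidate.

C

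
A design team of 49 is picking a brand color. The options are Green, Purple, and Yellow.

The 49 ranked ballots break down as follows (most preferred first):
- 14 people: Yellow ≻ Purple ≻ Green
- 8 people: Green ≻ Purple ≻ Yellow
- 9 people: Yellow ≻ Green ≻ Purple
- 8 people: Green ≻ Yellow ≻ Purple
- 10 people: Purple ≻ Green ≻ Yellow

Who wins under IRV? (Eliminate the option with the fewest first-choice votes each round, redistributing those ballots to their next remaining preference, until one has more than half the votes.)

Green

Round 1: Green 16, Purple 10, Yellow 23. Purple eliminated.
Round 2: Green 26, Yellow 23. Green has a majority (≥25).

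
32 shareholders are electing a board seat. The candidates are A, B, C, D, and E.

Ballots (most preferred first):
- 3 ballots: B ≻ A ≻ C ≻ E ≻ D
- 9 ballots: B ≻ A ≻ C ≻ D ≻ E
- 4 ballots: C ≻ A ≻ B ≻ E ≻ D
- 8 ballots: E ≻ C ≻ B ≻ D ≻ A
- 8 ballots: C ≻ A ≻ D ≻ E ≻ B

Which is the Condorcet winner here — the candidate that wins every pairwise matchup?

C vs A: 20–12
C vs B: 20–12
C vs D: 32–0
C vs E: 24–8
C beats every other candidate.

C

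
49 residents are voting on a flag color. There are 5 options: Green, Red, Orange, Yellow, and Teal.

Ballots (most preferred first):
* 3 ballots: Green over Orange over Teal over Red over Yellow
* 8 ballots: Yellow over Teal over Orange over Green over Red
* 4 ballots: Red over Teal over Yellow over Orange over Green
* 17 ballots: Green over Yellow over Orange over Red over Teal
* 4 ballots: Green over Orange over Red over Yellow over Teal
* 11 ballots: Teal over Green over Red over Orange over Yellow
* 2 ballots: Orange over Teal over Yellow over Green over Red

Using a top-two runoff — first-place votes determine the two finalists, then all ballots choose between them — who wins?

Round 1 first-place votes: Green 24, Red 4, Orange 2, Yellow 8, Teal 11. Green and Teal advance.
Runoff: Green is ranked above Teal on 24 ballots, Teal above Green on 25.

Teal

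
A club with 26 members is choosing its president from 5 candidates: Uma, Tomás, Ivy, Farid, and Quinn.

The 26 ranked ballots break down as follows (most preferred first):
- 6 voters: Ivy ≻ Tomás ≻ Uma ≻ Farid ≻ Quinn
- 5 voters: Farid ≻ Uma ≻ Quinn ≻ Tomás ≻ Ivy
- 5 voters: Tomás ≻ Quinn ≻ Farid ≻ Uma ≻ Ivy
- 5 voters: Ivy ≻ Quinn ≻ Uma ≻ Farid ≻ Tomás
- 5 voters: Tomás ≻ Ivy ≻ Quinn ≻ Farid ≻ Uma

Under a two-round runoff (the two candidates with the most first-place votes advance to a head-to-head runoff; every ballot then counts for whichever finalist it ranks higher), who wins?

Round 1 first-place votes: Uma 0, Tomás 10, Ivy 11, Farid 5, Quinn 0. Ivy and Tomás advance.
Runoff: Ivy is ranked above Tomás on 11 ballots, Tomás above Ivy on 15.

Tomás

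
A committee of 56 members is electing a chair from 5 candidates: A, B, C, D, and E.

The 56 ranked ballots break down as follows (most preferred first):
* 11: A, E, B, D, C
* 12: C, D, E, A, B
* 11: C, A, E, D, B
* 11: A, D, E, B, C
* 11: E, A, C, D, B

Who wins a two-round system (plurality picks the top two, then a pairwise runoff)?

Round 1 first-place votes: A 22, B 0, C 23, D 0, E 11. C and A advance.
Runoff: C is ranked above A on 23 ballots, A above C on 33.

A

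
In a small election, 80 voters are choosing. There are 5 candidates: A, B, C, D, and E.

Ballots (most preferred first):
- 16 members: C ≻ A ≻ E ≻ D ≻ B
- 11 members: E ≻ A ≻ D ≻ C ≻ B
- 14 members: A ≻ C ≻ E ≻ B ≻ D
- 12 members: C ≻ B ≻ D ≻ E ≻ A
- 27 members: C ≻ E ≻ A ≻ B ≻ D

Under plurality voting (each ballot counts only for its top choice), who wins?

First-place votes: A 14, B 0, C 55, D 0, E 11.

C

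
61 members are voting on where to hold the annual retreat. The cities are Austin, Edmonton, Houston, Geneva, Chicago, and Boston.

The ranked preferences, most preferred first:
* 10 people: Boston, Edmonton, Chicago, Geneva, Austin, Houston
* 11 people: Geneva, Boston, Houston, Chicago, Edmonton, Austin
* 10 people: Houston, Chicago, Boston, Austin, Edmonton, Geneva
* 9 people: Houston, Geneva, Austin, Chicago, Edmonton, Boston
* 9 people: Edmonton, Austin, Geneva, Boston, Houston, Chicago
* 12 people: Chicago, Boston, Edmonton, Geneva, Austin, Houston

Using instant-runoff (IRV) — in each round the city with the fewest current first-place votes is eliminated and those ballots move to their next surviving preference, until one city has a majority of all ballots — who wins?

Round 1: Austin 0, Edmonton 9, Houston 19, Geneva 11, Chicago 12, Boston 10. Austin eliminated.
Round 2: Edmonton 9, Houston 19, Geneva 11, Chicago 12, Boston 10. Edmonton eliminated.
Round 3: Houston 19, Geneva 20, Chicago 12, Boston 10. Boston eliminated.
Round 4: Houston 19, Geneva 20, Chicago 22. Houston eliminated.
Round 5: Geneva 29, Chicago 32. Chicago has a majority (≥31).

Chicago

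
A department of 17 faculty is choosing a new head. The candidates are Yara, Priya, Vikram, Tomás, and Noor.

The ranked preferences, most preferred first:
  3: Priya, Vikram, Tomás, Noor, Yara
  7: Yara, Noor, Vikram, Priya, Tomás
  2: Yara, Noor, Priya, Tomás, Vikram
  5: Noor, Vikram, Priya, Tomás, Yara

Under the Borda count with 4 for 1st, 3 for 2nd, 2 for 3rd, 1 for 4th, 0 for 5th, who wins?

Yara: 3×0 + 7×4 + 2×4 + 5×0 = 36
Priya: 3×4 + 7×1 + 2×2 + 5×2 = 33
Vikram: 3×3 + 7×2 + 2×0 + 5×3 = 38
Tomás: 3×2 + 7×0 + 2×1 + 5×1 = 13
Noor: 3×1 + 7×3 + 2×3 + 5×4 = 50

Noor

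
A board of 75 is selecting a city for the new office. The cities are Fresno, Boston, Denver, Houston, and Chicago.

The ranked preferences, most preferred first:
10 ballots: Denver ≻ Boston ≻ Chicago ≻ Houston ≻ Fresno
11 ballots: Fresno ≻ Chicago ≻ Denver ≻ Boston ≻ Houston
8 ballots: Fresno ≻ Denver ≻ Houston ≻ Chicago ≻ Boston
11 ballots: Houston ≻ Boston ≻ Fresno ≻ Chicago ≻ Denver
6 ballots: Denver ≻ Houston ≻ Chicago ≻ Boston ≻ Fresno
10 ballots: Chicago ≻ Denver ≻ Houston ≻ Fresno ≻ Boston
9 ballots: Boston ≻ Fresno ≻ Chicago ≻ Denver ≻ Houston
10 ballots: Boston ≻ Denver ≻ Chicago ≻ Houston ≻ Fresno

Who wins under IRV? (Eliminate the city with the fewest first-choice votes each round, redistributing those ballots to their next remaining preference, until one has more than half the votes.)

Denver

Round 1: Fresno 19, Boston 19, Denver 16, Houston 11, Chicago 10. Chicago eliminated.
Round 2: Fresno 19, Boston 19, Denver 26, Houston 11. Houston eliminated.
Round 3: Fresno 19, Boston 30, Denver 26. Fresno eliminated.
Round 4: Boston 30, Denver 45. Denver has a majority (≥38).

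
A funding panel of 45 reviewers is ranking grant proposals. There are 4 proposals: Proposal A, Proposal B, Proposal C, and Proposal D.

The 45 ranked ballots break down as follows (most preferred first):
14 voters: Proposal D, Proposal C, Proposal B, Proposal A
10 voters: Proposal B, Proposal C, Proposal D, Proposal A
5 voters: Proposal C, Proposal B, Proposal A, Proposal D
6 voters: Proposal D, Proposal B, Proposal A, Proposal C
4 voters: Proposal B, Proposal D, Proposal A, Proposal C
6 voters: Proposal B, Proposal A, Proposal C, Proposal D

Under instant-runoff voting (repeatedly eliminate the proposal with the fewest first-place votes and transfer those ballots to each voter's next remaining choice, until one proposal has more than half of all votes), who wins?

Round 1: Proposal A 0, Proposal B 20, Proposal C 5, Proposal D 20. Proposal A eliminated.
Round 2: Proposal B 20, Proposal C 5, Proposal D 20. Proposal C eliminated.
Round 3: Proposal B 25, Proposal D 20. Proposal B has a majority (≥23).

Proposal B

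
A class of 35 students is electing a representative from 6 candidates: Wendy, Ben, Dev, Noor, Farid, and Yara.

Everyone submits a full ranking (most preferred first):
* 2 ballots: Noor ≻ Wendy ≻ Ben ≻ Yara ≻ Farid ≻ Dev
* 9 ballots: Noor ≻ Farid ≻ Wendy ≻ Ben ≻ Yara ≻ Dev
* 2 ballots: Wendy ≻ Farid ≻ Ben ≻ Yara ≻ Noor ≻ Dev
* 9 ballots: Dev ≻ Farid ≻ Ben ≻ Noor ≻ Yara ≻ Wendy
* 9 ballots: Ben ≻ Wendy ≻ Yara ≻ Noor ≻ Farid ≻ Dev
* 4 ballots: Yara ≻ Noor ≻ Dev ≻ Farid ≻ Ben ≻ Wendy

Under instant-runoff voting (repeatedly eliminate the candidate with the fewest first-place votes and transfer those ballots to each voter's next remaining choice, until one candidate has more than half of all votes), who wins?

Round 1: Wendy 2, Ben 9, Dev 9, Noor 11, Farid 0, Yara 4. Farid eliminated.
Round 2: Wendy 2, Ben 9, Dev 9, Noor 11, Yara 4. Wendy eliminated.
Round 3: Ben 11, Dev 9, Noor 11, Yara 4. Yara eliminated.
Round 4: Ben 11, Dev 9, Noor 15. Dev eliminated.
Round 5: Ben 20, Noor 15. Ben has a majority (≥18).

Ben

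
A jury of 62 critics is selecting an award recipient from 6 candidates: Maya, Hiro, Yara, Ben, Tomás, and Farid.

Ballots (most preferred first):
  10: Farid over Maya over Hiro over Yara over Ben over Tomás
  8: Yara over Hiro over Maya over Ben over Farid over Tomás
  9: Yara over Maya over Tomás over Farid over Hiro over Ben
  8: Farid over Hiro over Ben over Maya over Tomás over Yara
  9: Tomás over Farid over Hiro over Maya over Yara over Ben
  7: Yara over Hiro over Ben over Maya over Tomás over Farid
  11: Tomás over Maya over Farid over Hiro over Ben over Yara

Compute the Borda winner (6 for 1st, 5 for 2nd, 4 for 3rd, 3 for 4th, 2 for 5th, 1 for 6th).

Maya: 10×5 + 8×4 + 9×5 + 8×3 + 9×3 + 7×3 + 11×5 = 254
Hiro: 10×4 + 8×5 + 9×2 + 8×5 + 9×4 + 7×5 + 11×3 = 242
Yara: 10×3 + 8×6 + 9×6 + 8×1 + 9×2 + 7×6 + 11×1 = 211
Ben: 10×2 + 8×3 + 9×1 + 8×4 + 9×1 + 7×4 + 11×2 = 144
Tomás: 10×1 + 8×1 + 9×4 + 8×2 + 9×6 + 7×2 + 11×6 = 204
Farid: 10×6 + 8×2 + 9×3 + 8×6 + 9×5 + 7×1 + 11×4 = 247

Maya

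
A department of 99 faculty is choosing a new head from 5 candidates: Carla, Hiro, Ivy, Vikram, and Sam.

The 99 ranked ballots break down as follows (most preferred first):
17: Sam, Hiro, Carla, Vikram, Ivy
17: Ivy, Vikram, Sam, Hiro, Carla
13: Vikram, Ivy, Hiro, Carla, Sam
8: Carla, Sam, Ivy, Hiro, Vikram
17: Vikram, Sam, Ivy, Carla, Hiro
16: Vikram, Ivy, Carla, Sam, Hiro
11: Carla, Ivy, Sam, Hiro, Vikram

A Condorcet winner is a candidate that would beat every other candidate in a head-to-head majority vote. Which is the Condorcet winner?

Vikram vs Carla: 63–36
Vikram vs Hiro: 63–36
Vikram vs Ivy: 63–36
Vikram vs Sam: 63–36
Vikram beats every other candidate.

Vikram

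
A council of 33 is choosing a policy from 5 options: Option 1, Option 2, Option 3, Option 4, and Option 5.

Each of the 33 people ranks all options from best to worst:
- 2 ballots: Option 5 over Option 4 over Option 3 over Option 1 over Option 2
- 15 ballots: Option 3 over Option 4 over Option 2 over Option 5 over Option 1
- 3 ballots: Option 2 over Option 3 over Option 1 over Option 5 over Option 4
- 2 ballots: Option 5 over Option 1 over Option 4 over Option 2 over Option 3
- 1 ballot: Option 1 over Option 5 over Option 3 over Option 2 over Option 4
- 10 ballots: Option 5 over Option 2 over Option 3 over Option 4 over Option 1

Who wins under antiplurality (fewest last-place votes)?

Last-place votes: Option 1 25, Option 2 2, Option 3 2, Option 4 4, Option 5 0.

Option 5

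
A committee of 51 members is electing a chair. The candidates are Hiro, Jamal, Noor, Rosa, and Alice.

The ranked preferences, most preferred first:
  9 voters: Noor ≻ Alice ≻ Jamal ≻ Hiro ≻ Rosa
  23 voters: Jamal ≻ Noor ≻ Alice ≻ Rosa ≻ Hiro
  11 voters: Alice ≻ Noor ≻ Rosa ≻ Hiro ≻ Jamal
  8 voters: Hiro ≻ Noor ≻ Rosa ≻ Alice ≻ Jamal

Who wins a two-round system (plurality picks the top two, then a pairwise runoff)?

Round 1 first-place votes: Hiro 8, Jamal 23, Noor 9, Rosa 0, Alice 11. Jamal and Alice advance.
Runoff: Jamal is ranked above Alice on 23 ballots, Alice above Jamal on 28.

Alice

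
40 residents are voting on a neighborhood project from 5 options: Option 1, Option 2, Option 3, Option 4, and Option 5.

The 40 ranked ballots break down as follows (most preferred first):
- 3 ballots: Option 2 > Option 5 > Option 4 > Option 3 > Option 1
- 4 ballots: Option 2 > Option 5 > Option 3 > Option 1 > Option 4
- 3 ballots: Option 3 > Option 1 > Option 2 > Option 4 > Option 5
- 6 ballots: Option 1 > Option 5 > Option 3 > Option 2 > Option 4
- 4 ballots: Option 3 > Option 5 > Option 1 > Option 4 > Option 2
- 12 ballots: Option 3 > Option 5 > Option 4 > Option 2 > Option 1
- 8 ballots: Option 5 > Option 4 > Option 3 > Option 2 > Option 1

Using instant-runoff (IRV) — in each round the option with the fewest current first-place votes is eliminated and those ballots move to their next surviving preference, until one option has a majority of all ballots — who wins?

Option 5

Round 1: Option 1 6, Option 2 7, Option 3 19, Option 4 0, Option 5 8. Option 4 eliminated.
Round 2: Option 1 6, Option 2 7, Option 3 19, Option 5 8. Option 1 eliminated.
Round 3: Option 2 7, Option 3 19, Option 5 14. Option 2 eliminated.
Round 4: Option 3 19, Option 5 21. Option 5 has a majority (≥21).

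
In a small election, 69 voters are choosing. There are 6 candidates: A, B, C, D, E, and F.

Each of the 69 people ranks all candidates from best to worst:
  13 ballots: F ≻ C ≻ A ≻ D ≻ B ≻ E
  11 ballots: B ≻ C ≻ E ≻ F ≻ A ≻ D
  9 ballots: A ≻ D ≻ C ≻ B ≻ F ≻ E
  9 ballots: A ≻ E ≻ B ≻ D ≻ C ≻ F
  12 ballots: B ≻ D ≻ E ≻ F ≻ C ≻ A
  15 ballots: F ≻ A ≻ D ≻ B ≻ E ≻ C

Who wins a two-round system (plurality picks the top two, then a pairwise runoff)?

B

Round 1 first-place votes: A 18, B 23, C 0, D 0, E 0, F 28. F and B advance.
Runoff: F is ranked above B on 28 ballots, B above F on 41.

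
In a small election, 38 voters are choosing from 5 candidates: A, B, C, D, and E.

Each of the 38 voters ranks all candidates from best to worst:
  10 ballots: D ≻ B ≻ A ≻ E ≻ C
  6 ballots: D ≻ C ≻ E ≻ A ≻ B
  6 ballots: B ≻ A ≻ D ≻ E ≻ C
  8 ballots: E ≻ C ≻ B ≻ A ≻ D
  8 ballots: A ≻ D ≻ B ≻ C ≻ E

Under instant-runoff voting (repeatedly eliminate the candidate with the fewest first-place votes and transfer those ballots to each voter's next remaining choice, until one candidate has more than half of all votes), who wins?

Round 1: A 8, B 6, C 0, D 16, E 8. C eliminated.
Round 2: A 8, B 6, D 16, E 8. B eliminated.
Round 3: A 14, D 16, E 8. E eliminated.
Round 4: A 22, D 16. A has a majority (≥20).

A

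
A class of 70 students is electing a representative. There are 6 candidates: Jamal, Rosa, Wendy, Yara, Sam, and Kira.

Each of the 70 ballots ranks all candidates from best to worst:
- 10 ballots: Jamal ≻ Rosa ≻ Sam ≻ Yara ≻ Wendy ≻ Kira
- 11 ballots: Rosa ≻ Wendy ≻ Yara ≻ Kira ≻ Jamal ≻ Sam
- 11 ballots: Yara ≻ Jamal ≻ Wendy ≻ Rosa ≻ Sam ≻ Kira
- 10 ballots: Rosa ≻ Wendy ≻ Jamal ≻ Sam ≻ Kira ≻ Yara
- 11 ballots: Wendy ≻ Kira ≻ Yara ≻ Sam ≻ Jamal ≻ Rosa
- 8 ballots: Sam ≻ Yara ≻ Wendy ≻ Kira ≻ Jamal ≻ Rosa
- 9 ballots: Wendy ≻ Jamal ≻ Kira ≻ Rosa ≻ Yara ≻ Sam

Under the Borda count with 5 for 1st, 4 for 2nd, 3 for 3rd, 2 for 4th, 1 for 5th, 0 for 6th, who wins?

Jamal: 10×5 + 11×1 + 11×4 + 10×3 + 11×1 + 8×1 + 9×4 = 190
Rosa: 10×4 + 11×5 + 11×2 + 10×5 + 11×0 + 8×0 + 9×2 = 185
Wendy: 10×1 + 11×4 + 11×3 + 10×4 + 11×5 + 8×3 + 9×5 = 251
Yara: 10×2 + 11×3 + 11×5 + 10×0 + 11×3 + 8×4 + 9×1 = 182
Sam: 10×3 + 11×0 + 11×1 + 10×2 + 11×2 + 8×5 + 9×0 = 123
Kira: 10×0 + 11×2 + 11×0 + 10×1 + 11×4 + 8×2 + 9×3 = 119

Wendy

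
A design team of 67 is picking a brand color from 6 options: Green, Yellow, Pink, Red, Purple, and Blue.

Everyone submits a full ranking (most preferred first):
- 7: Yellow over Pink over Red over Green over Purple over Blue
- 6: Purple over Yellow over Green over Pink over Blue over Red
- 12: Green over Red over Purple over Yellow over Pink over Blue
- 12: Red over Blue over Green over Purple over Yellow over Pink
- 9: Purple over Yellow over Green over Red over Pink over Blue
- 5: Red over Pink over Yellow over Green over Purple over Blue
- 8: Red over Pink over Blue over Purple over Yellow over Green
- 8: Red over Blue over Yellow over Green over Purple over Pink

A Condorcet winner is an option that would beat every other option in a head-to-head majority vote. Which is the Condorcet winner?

Red vs Green: 40–27
Red vs Yellow: 45–22
Red vs Pink: 54–13
Red vs Purple: 52–15
Red vs Blue: 61–6
Red beats every other option.

Red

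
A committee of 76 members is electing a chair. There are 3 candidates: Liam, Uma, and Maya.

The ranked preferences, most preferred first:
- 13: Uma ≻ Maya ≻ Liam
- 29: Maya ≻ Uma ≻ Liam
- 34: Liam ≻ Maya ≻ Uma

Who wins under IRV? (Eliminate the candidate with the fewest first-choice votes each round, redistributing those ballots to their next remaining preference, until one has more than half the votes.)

Maya

Round 1: Liam 34, Uma 13, Maya 29. Uma eliminated.
Round 2: Liam 34, Maya 42. Maya has a majority (≥39).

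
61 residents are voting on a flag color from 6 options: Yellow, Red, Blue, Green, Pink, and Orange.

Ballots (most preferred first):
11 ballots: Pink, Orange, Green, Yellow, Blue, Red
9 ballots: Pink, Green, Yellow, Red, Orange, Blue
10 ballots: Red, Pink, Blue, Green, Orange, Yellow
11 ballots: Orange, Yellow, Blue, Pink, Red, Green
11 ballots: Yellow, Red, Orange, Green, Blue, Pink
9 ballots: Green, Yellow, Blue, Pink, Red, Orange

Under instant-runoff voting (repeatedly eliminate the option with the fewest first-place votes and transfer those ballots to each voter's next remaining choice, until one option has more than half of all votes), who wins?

Round 1: Yellow 11, Red 10, Blue 0, Green 9, Pink 20, Orange 11. Blue eliminated.
Round 2: Yellow 11, Red 10, Green 9, Pink 20, Orange 11. Green eliminated.
Round 3: Yellow 20, Red 10, Pink 20, Orange 11. Red eliminated.
Round 4: Yellow 20, Pink 30, Orange 11. Orange eliminated.
Round 5: Yellow 31, Pink 30. Yellow has a majority (≥31).

Yellow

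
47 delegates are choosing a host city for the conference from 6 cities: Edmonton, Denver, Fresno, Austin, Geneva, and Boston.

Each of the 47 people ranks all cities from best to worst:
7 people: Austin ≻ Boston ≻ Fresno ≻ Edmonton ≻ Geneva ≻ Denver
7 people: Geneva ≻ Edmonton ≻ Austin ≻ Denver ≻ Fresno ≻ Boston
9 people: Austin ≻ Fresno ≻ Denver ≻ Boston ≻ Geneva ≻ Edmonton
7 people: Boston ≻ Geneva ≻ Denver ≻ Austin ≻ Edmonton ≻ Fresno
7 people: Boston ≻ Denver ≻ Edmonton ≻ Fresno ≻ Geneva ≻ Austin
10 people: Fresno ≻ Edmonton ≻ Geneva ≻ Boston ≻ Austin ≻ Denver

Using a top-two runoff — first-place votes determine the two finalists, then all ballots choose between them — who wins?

Boston

Round 1 first-place votes: Edmonton 0, Denver 0, Fresno 10, Austin 16, Geneva 7, Boston 14. Austin and Boston advance.
Runoff: Austin is ranked above Boston on 23 ballots, Boston above Austin on 24.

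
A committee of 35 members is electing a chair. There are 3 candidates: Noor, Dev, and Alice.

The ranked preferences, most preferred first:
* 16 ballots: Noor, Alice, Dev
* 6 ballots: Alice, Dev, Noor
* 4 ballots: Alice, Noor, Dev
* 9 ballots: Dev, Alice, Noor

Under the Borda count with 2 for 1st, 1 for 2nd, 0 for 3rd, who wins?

Noor: 16×2 + 6×0 + 4×1 + 9×0 = 36
Dev: 16×0 + 6×1 + 4×0 + 9×2 = 24
Alice: 16×1 + 6×2 + 4×2 + 9×1 = 45

Alice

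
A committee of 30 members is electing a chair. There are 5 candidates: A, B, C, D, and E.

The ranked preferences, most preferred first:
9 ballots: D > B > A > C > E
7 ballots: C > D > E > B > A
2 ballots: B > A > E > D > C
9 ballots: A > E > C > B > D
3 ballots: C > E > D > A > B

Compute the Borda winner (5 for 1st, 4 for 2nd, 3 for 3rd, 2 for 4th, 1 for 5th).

C

A: 9×3 + 7×1 + 2×4 + 9×5 + 3×2 = 93
B: 9×4 + 7×2 + 2×5 + 9×2 + 3×1 = 81
C: 9×2 + 7×5 + 2×1 + 9×3 + 3×5 = 97
D: 9×5 + 7×4 + 2×2 + 9×1 + 3×3 = 95
E: 9×1 + 7×3 + 2×3 + 9×4 + 3×4 = 84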